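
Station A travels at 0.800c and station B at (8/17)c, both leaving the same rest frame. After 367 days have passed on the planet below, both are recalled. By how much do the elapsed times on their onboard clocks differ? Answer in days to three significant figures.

A: γ = 1/√(1 − 0.800²) = 5/3 ≈ 1.667; τ_A = 367/1.667 = 220.2 days.
B: γ = 1/√(1 − (8/17)²) = 17/15 ≈ 1.133; τ_B = 367/1.133 = 323.8 days.

|τ_A − τ_B| = 104 days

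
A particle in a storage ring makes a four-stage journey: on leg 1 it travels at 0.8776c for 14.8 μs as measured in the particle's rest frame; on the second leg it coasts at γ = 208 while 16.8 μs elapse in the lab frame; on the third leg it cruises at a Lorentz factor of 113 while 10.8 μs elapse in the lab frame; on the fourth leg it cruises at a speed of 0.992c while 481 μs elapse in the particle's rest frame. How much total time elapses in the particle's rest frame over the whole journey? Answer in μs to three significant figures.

τ = 496 μs

Leg 1: 14.8 μs is already measured in the particle's rest frame.
Leg 2: γ = 208; τ_2 = 16.8/208.0 = 0.08077 μs.
Leg 3: γ = 113; τ_3 = 10.8/113.0 = 0.09558 μs.
Leg 4: 481 μs is already measured in the particle's rest frame.
Total: 14.80 + 0.08077 + 0.09558 + 481.0 μs.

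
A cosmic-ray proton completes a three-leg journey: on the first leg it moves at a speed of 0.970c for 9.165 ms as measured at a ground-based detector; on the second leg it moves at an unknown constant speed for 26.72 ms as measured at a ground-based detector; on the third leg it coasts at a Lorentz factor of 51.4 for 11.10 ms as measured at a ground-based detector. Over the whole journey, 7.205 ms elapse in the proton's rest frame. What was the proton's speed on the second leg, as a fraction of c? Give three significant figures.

β = 0.984

Leg 1: γ = 1/√(1 − 0.970²) = 1/√0.05910 = 4.113; τ_1 = 9.165/4.113 = 2.228 ms.
Leg 2: speed unknown; τ_2 = 26.72/γ_2.
Leg 3: γ = 51.4; τ_3 = 11.10/51.40 = 0.2160 ms.
Total proper time: 2.228 + τ_2 + 0.2160 = 7.205, so τ_2 = 7.205 − 2.444 = 4.761 ms.
γ_2 = 26.72/4.761 = 5.612; β = √(1 − 1/γ²) = √0.9683.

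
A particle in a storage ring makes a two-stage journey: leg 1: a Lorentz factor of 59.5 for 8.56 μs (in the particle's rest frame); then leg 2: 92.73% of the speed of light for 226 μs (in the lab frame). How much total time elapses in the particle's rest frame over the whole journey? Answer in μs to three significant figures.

τ = 93.2 μs

Leg 1: 8.56 μs is already measured in the particle's rest frame.
Leg 2: β = 0.9273; γ = 1/√(1 − 0.9273²) = 1/√0.1401 = 2.672; τ_2 = 226/2.672 = 84.60 μs.
Total: 8.560 + 84.60 μs.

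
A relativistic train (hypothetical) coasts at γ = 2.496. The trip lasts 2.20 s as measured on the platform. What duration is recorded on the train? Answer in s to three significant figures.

τ = 0.881 s

γ = 2.496
The interval measured on the platform is the dilated one; the clock on the train measures the proper time τ = Δt/γ = 2.20/2.496 s.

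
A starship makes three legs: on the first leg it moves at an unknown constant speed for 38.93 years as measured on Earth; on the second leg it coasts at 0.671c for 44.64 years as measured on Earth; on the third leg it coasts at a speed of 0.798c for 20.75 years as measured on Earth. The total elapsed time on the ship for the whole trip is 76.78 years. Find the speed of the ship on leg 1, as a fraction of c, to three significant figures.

β = 0.599

Leg 1: speed unknown; τ_1 = 38.93/γ_1.
Leg 2: γ = 1/√(1 − 0.671²) = 1/√0.5498 = 1.349; τ_2 = 44.64/1.349 = 33.10 years.
Leg 3: γ = 1/√(1 − 0.798²) = 1/√0.3632 = 1.659; τ_3 = 20.75/1.659 = 12.51 years.
Total proper time: τ_1 + 33.10 + 12.51 = 76.78, so τ_1 = 76.78 − 45.60 = 31.18 years.
γ_1 = 38.93/31.18 = 1.249; β = √(1 − 1/γ²) = √0.3587.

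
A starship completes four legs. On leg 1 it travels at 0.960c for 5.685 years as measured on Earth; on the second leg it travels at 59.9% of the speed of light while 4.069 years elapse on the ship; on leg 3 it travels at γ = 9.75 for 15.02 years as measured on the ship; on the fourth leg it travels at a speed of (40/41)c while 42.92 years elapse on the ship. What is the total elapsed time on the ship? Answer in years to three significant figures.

Leg 1: γ = 1/√(1 − 0.960²) = 25/7 ≈ 3.571; τ_1 = 5.685/3.571 = 1.592 years.
Leg 2: 4.069 years is already measured on the ship.
Leg 3: 15.02 years is already measured on the ship.
Leg 4: 42.92 years is already measured on the ship.
Total: 1.592 + 4.069 + 15.02 + 42.92 years.

τ = 63.6 years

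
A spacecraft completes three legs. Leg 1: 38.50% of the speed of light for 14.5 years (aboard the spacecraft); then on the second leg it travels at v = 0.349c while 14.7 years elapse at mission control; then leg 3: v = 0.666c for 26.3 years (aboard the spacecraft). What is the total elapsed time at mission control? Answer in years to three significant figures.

Leg 1: β = 0.3850; γ = 1/√(1 − 0.3850²) = 1/√0.8518 = 1.084; Δt_1 = 1.084 × 14.5 = 15.71 years.
Leg 2: 14.7 years is already measured at mission control.
Leg 3: γ = 1/√(1 − 0.666²) = 1/√0.5564 = 1.341; Δt_3 = 1.341 × 26.3 = 35.26 years.
Total: 15.71 + 14.70 + 35.26 years.

Δt = 65.7 years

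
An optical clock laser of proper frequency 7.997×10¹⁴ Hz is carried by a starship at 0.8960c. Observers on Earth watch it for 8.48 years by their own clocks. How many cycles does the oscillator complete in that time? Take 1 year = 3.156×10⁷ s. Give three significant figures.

γ = 1/√(1 − 0.8960²) = 1/√0.1972 = 2.252
During 8.48 years of lab time, the oscillator's proper time advances by τ = Δt/γ = 8.48/2.252 = 3.766 years = 1.188×10⁸ s.
N = f × τ = 7.997×10¹⁴ × 1.188×10⁸ = 9.504×10²².

N = 9.50×10²²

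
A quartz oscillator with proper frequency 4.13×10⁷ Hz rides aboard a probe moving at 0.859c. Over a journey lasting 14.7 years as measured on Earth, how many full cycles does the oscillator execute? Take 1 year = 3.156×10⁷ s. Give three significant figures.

γ = 1/√(1 − 0.859²) = 1/√0.2621 = 1.953
The oscillator's own cycle count is N = f × τ where τ is the proper time aboard the probe. τ = Δt/γ = 14.7/1.953 = 7.526 years = 2.375×10⁸ s.
N = 4.13×10⁷ × 2.375×10⁸ = 9.810×10¹⁵.

N = 9.81×10¹⁵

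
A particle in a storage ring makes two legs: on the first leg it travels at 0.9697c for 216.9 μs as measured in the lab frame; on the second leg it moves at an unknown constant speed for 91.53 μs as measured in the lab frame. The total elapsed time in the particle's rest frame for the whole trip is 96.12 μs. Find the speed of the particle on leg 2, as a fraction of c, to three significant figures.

Leg 1: γ = 1/√(1 − 0.9697²) = 1/√0.05968 = 4.093; τ_1 = 216.9/4.093 = 52.99 μs.
Leg 2: speed unknown; τ_2 = 91.53/γ_2.
Total proper time: 52.99 + τ_2 = 96.12, so τ_2 = 96.12 − 52.99 = 43.13 μs.
γ_2 = 91.53/43.13 = 2.122; β = √(1 − 1/γ²) = √0.7779.

β = 0.882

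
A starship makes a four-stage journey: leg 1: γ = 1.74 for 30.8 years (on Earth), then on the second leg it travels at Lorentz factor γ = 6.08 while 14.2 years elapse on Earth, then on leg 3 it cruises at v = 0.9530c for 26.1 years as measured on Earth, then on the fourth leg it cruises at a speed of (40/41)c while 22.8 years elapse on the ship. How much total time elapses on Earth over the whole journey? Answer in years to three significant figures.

Δt = 175 years

Leg 1: 30.8 years is already measured on Earth.
Leg 2: 14.2 years is already measured on Earth.
Leg 3: 26.1 years is already measured on Earth.
Leg 4: γ = 1/√(1 − (40/41)²) = 41/9 ≈ 4.556; Δt_4 = 4.556 × 22.8 = 103.9 years.
Total: 30.80 + 14.20 + 26.10 + 103.9 years.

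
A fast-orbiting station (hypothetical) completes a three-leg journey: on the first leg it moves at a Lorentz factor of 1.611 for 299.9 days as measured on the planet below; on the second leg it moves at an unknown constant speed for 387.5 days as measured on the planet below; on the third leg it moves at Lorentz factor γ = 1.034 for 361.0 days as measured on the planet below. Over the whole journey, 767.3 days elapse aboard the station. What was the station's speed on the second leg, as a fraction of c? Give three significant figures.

β = 0.801

Leg 1: γ = 1.611; τ_1 = 299.9/1.611 = 186.2 days.
Leg 2: speed unknown; τ_2 = 387.5/γ_2.
Leg 3: γ = 1.034; τ_3 = 361.0/1.034 = 349.1 days.
Total proper time: 186.2 + τ_2 + 349.1 = 767.3, so τ_2 = 767.3 − 535.3 = 232.0 days.
γ_2 = 387.5/232.0 = 1.670; β = √(1 − 1/γ²) = √0.6415.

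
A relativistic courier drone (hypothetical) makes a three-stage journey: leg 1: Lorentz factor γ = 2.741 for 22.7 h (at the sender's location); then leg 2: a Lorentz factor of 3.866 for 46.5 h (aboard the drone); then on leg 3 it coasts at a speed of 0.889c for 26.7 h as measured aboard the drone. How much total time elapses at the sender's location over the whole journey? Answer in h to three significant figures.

Leg 1: 22.7 h is already measured at the sender's location.
Leg 2: γ = 3.866; Δt_2 = 3.866 × 46.5 = 179.8 h.
Leg 3: γ = 1/√(1 − 0.889²) = 1/√0.2097 = 2.184; Δt_3 = 2.184 × 26.7 = 58.31 h.
Total: 22.70 + 179.8 + 58.31 h.

Δt = 261 h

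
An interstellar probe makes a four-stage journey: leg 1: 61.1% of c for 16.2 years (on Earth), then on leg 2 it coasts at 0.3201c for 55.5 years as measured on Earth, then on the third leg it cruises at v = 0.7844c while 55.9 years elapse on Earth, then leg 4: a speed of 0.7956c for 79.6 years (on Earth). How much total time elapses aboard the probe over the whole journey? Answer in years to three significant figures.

τ = 148 years

Leg 1: β = 0.611; γ = 1/√(1 − 0.611²) = 1/√0.6267 = 1.263; τ_1 = 16.2/1.263 = 12.82 years.
Leg 2: γ = 1/√(1 − 0.3201²) = 1/√0.8975 = 1.056; τ_2 = 55.5/1.056 = 52.58 years.
Leg 3: γ = 1/√(1 − 0.7844²) = 1/√0.3847 = 1.612; τ_3 = 55.9/1.612 = 34.67 years.
Leg 4: γ = 1/√(1 − 0.7956²) = 1/√0.3670 = 1.651; τ_4 = 79.6/1.651 = 48.22 years.
Total: 12.82 + 52.58 + 34.67 + 48.22 years.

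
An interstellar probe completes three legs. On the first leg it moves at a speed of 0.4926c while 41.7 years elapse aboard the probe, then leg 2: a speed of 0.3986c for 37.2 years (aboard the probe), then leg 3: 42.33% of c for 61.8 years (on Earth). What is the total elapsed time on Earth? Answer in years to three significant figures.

Δt = 150 years

Leg 1: γ = 1/√(1 − 0.4926²) = 1/√0.7573 = 1.149; Δt_1 = 1.149 × 41.7 = 47.92 years.
Leg 2: γ = 1/√(1 − 0.3986²) = 1/√0.8411 = 1.090; Δt_2 = 1.090 × 37.2 = 40.56 years.
Leg 3: 61.8 years is already measured on Earth.
Total: 47.92 + 40.56 + 61.80 years.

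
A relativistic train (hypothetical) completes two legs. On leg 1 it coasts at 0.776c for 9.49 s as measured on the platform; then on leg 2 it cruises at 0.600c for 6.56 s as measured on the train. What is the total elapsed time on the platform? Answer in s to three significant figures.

Δt = 17.7 s

Leg 1: 9.49 s is already measured on the platform.
Leg 2: γ = 1/√(1 − 0.600²) = 5/4 = 1.250; Δt_2 = 1.250 × 6.56 = 8.200 s.
Total: 9.490 + 8.200 s.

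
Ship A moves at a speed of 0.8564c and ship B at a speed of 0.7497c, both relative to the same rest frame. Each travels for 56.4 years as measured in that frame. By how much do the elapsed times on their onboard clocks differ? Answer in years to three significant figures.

|τ_A − τ_B| = 8.20 years

A: γ = 1/√(1 − 0.8564²) = 1/√0.2666 = 1.937; τ_A = 56.4/1.937 = 29.12 years.
B: γ = 1/√(1 − 0.7497²) = 1/√0.4379 = 1.511; τ_B = 56.4/1.511 = 37.32 years.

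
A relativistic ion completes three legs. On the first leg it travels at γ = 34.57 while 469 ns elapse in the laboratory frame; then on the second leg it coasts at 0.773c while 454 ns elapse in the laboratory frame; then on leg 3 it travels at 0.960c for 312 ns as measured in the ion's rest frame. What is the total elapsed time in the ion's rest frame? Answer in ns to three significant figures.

Leg 1: γ = 34.57; τ_1 = 469/34.57 = 13.57 ns.
Leg 2: γ = 1/√(1 − 0.773²) = 1/√0.4025 = 1.576; τ_2 = 454/1.576 = 288.0 ns.
Leg 3: 312 ns is already measured in the ion's rest frame.
Total: 13.57 + 288.0 + 312.0 ns.

τ = 614 ns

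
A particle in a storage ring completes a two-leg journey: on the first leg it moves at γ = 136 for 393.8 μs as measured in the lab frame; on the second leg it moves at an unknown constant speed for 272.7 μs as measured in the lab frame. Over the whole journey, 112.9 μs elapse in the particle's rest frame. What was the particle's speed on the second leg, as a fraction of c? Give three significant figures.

Leg 1: γ = 136; τ_1 = 393.8/136.0 = 2.896 μs.
Leg 2: speed unknown; τ_2 = 272.7/γ_2.
Total proper time: 2.896 + τ_2 = 112.9, so τ_2 = 112.9 − 2.896 = 110.0 μs.
γ_2 = 272.7/110.0 = 2.479; β = √(1 − 1/γ²) = √0.8373.

β = 0.915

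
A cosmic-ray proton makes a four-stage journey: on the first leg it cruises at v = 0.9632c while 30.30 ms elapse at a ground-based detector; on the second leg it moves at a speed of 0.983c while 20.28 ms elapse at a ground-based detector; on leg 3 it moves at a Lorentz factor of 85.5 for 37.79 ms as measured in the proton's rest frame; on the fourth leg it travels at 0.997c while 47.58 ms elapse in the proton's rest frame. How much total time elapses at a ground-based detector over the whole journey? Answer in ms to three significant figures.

Leg 1: 30.30 ms is already measured at a ground-based detector.
Leg 2: 20.28 ms is already measured at a ground-based detector.
Leg 3: γ = 85.5; Δt_3 = 85.50 × 37.79 = 3231 ms.
Leg 4: γ = 1/√(1 − 0.997²) = 1/√0.005991 = 12.92; Δt_4 = 12.92 × 47.58 = 614.7 ms.
Total: 30.30 + 20.28 + 3231 + 614.7 ms.

Δt = 3900 ms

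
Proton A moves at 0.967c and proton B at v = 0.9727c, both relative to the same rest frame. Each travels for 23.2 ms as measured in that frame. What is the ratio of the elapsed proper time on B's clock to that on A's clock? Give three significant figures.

A: γ = 1/√(1 − 0.967²) = 1/√0.06491 = 3.925. B: γ = 1/√(1 − 0.9727²) = 1/√0.05385 = 4.309.
τ_A/τ_B = γ_B/γ_A = 4.309/3.925 = 1.098, so τ_B/τ_A = 0.9109.

τ_B/τ_A = 0.911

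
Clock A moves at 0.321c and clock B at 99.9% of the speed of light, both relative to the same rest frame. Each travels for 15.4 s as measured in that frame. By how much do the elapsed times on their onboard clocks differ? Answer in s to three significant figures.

A: γ = 1/√(1 − 0.321²) = 1/√0.8970 = 1.056; τ_A = 15.4/1.056 = 14.59 s.
B: β = 0.999; γ = 1/√(1 − 0.999²) = 1/√0.001999 = 22.37; τ_B = 15.4/22.37 = 0.6885 s.

|τ_A − τ_B| = 13.9 s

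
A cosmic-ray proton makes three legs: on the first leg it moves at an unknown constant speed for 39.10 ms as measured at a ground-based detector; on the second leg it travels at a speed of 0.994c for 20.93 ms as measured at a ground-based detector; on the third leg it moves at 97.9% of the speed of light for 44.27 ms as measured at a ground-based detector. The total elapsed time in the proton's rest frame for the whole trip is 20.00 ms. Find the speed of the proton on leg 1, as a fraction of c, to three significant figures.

β = 0.975

Leg 1: speed unknown; τ_1 = 39.10/γ_1.
Leg 2: γ = 1/√(1 − 0.994²) = 1/√0.01196 = 9.142; τ_2 = 20.93/9.142 = 2.289 ms.
Leg 3: β = 0.979; γ = 1/√(1 − 0.979²) = 1/√0.04156 = 4.905; τ_3 = 44.27/4.905 = 9.025 ms.
Total proper time: τ_1 + 2.289 + 9.025 = 20.00, so τ_1 = 20.00 − 11.31 = 8.686 ms.
γ_1 = 39.10/8.686 = 4.502; β = √(1 − 1/γ²) = √0.9507.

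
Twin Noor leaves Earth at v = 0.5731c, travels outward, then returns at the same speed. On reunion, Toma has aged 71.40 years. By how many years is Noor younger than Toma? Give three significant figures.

γ = 1/√(1 − 0.5731²) = 1/√0.6716 = 1.220
Noor's elapsed proper time: τ = 71.40/1.220 = 58.51 years.
Age gap = Δt − τ = 71.40 − 58.51 years.

Δt − τ = 12.9 years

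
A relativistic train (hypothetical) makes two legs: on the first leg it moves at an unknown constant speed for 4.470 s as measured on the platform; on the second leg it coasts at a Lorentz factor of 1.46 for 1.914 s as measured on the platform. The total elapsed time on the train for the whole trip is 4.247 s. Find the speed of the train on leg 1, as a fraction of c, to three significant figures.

Leg 1: speed unknown; τ_1 = 4.470/γ_1.
Leg 2: γ = 1.46; τ_2 = 1.914/1.460 = 1.311 s.
Total proper time: τ_1 + 1.311 = 4.247, so τ_1 = 4.247 − 1.311 = 2.936 s.
γ_1 = 4.470/2.936 = 1.522; β = √(1 − 1/γ²) = √0.5686.

β = 0.754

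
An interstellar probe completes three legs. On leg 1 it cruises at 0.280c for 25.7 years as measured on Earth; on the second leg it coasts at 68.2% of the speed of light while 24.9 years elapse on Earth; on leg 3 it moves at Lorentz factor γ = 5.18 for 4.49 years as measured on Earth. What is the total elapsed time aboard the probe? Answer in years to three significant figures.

Leg 1: γ = 1/√(1 − 0.280²) = 25/24 ≈ 1.042; τ_1 = 25.7/1.042 = 24.67 years.
Leg 2: β = 0.682; γ = 1/√(1 − 0.682²) = 1/√0.5349 = 1.367; τ_2 = 24.9/1.367 = 18.21 years.
Leg 3: γ = 5.18; τ_3 = 4.49/5.180 = 0.8668 years.
Total: 24.67 + 18.21 + 0.8668 years.

τ = 43.7 years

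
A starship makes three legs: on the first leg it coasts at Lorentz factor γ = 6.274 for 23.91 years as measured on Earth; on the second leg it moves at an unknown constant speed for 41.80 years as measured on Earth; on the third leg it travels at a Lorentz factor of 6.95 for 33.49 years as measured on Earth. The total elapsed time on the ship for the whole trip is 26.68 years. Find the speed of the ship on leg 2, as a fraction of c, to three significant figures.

Leg 1: γ = 6.274; τ_1 = 23.91/6.274 = 3.811 years.
Leg 2: speed unknown; τ_2 = 41.80/γ_2.
Leg 3: γ = 6.95; τ_3 = 33.49/6.950 = 4.819 years.
Total proper time: 3.811 + τ_2 + 4.819 = 26.68, so τ_2 = 26.68 − 8.630 = 18.05 years.
γ_2 = 41.80/18.05 = 2.316; β = √(1 − 1/γ²) = √0.8135.

β = 0.902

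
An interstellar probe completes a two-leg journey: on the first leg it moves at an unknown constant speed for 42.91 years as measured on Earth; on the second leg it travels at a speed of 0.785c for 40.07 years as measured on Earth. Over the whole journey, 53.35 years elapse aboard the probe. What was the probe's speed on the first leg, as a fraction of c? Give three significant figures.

β = 0.747

Leg 1: speed unknown; τ_1 = 42.91/γ_1.
Leg 2: γ = 1/√(1 − 0.785²) = 1/√0.3838 = 1.614; τ_2 = 40.07/1.614 = 24.82 years.
Total proper time: τ_1 + 24.82 = 53.35, so τ_1 = 53.35 − 24.82 = 28.53 years.
γ_1 = 42.91/28.53 = 1.504; β = √(1 − 1/γ²) = √0.5580.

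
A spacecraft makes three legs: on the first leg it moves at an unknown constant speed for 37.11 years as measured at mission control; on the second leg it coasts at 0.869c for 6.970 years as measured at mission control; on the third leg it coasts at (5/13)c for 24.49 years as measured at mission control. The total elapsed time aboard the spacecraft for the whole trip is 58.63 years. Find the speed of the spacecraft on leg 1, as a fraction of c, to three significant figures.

β = 0.479

Leg 1: speed unknown; τ_1 = 37.11/γ_1.
Leg 2: γ = 1/√(1 − 0.869²) = 1/√0.2448 = 2.021; τ_2 = 6.970/2.021 = 3.449 years.
Leg 3: γ = 1/√(1 − (5/13)²) = 13/12 ≈ 1.083; τ_3 = 24.49/1.083 = 22.61 years.
Total proper time: τ_1 + 3.449 + 22.61 = 58.63, so τ_1 = 58.63 − 26.05 = 32.58 years.
γ_1 = 37.11/32.58 = 1.139; β = √(1 − 1/γ²) = √0.2295.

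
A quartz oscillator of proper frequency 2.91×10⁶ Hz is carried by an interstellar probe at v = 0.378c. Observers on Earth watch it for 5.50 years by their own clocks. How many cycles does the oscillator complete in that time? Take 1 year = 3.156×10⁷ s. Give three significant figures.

N = 4.68×10¹⁴

γ = 1/√(1 − 0.378²) = 1/√0.8571 = 1.080
During 5.50 years of lab time, the oscillator's proper time advances by τ = Δt/γ = 5.50/1.080 = 5.092 years = 1.607×10⁸ s.
N = f × τ = 2.91×10⁶ × 1.607×10⁸ = 4.676×10¹⁴.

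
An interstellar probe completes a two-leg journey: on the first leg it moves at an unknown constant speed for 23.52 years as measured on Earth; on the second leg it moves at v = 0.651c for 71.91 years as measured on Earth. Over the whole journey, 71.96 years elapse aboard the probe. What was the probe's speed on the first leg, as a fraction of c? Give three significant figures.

Leg 1: speed unknown; τ_1 = 23.52/γ_1.
Leg 2: γ = 1/√(1 − 0.651²) = 1/√0.5762 = 1.317; τ_2 = 71.91/1.317 = 54.59 years.
Total proper time: τ_1 + 54.59 = 71.96, so τ_1 = 71.96 − 54.59 = 17.37 years.
γ_1 = 23.52/17.37 = 1.354; β = √(1 − 1/γ²) = √0.4543.

β = 0.674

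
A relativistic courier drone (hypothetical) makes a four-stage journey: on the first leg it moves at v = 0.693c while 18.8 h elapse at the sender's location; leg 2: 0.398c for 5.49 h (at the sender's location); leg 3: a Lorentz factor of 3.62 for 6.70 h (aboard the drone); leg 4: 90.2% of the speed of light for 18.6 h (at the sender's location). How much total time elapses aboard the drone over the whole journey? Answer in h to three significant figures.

Leg 1: γ = 1/√(1 − 0.693²) = 1/√0.5198 = 1.387; τ_1 = 18.8/1.387 = 13.55 h.
Leg 2: γ = 1/√(1 − 0.398²) = 1/√0.8416 = 1.090; τ_2 = 5.49/1.090 = 5.036 h.
Leg 3: 6.70 h is already measured aboard the drone.
Leg 4: β = 0.902; γ = 1/√(1 − 0.902²) = 1/√0.1864 = 2.316; τ_4 = 18.6/2.316 = 8.030 h.
Total: 13.55 + 5.036 + 6.700 + 8.030 h.

τ = 33.3 h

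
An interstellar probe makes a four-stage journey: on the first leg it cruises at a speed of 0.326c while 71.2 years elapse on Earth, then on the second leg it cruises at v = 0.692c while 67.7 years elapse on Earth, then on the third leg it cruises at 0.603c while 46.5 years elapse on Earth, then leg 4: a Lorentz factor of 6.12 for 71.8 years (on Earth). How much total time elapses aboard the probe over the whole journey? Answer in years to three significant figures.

Leg 1: γ = 1/√(1 − 0.326²) = 1/√0.8937 = 1.058; τ_1 = 71.2/1.058 = 67.31 years.
Leg 2: γ = 1/√(1 − 0.692²) = 1/√0.5211 = 1.385; τ_2 = 67.7/1.385 = 48.87 years.
Leg 3: γ = 1/√(1 − 0.603²) = 1/√0.6364 = 1.254; τ_3 = 46.5/1.254 = 37.09 years.
Leg 4: γ = 6.12; τ_4 = 71.8/6.120 = 11.73 years.
Total: 67.31 + 48.87 + 37.09 + 11.73 years.

τ = 165 years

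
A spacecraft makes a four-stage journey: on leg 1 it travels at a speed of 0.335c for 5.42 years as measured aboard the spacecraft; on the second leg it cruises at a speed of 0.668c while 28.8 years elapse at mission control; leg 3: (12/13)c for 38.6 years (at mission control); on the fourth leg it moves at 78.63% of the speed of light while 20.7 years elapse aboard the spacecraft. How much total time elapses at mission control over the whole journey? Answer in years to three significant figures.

Δt = 107 years

Leg 1: γ = 1/√(1 − 0.335²) = 1/√0.8878 = 1.061; Δt_1 = 1.061 × 5.42 = 5.752 years.
Leg 2: 28.8 years is already measured at mission control.
Leg 3: 38.6 years is already measured at mission control.
Leg 4: β = 0.7863; γ = 1/√(1 − 0.7863²) = 1/√0.3817 = 1.619; Δt_4 = 1.619 × 20.7 = 33.50 years.
Total: 5.752 + 28.80 + 38.60 + 33.50 years.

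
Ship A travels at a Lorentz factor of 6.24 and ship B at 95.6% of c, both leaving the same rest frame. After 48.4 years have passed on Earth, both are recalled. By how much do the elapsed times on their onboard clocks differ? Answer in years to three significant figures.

|τ_A − τ_B| = 6.44 years

A: γ = 6.24; τ_A = 48.4/6.240 = 7.756 years.
B: β = 0.956; γ = 1/√(1 − 0.956²) = 1/√0.08606 = 3.409; τ_B = 48.4/3.409 = 14.20 years.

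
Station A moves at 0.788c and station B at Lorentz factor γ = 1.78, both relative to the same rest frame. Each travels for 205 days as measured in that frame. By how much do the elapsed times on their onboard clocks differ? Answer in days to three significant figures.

|τ_A − τ_B| = 11.0 days

A: γ = 1/√(1 − 0.788²) = 1/√0.3791 = 1.624; τ_A = 205/1.624 = 126.2 days.
B: γ = 1.78; τ_B = 205/1.780 = 115.2 days.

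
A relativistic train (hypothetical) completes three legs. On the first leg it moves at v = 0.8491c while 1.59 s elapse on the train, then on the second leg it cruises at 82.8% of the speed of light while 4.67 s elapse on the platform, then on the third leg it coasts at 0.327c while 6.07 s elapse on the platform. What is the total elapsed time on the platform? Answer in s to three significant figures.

Δt = 13.8 s

Leg 1: γ = 1/√(1 − 0.8491²) = 1/√0.2790 = 1.893; Δt_1 = 1.893 × 1.59 = 3.010 s.
Leg 2: 4.67 s is already measured on the platform.
Leg 3: 6.07 s is already measured on the platform.
Total: 3.010 + 4.670 + 6.070 s.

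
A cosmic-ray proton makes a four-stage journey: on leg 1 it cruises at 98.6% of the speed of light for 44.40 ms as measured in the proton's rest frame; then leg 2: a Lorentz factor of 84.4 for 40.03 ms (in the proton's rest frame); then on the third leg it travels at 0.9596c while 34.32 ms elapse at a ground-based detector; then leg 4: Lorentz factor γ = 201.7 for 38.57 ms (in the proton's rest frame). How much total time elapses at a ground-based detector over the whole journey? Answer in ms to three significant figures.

Leg 1: β = 0.986; γ = 1/√(1 − 0.986²) = 1/√0.02780 = 5.997; Δt_1 = 5.997 × 44.40 = 266.3 ms.
Leg 2: γ = 84.4; Δt_2 = 84.40 × 40.03 = 3379 ms.
Leg 3: 34.32 ms is already measured at a ground-based detector.
Leg 4: γ = 201.7; Δt_4 = 201.7 × 38.57 = 7780 ms.
Total: 266.3 + 3379 + 34.32 + 7780 ms.

Δt = 1.15×10⁴ ms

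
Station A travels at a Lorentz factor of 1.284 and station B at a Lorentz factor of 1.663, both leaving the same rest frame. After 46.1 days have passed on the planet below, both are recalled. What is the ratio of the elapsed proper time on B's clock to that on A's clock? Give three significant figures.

τ_B/τ_A = 0.772

A: γ = 1.284. B: γ = 1.663.
τ_A/τ_B = γ_B/γ_A = 1.663/1.284 = 1.295, so τ_B/τ_A = 0.7721.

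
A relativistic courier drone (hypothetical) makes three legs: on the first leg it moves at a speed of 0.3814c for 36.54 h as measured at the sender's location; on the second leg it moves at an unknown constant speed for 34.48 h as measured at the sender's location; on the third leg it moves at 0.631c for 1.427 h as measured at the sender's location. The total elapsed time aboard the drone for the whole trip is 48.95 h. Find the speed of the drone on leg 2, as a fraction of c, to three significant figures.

Leg 1: γ = 1/√(1 − 0.3814²) = 1/√0.8545 = 1.082; τ_1 = 36.54/1.082 = 33.78 h.
Leg 2: speed unknown; τ_2 = 34.48/γ_2.
Leg 3: γ = 1/√(1 − 0.631²) = 1/√0.6018 = 1.289; τ_3 = 1.427/1.289 = 1.107 h.
Total proper time: 33.78 + τ_2 + 1.107 = 48.95, so τ_2 = 48.95 − 34.88 = 14.07 h.
γ_2 = 34.48/14.07 = 2.451; β = √(1 − 1/γ²) = √0.8336.

β = 0.913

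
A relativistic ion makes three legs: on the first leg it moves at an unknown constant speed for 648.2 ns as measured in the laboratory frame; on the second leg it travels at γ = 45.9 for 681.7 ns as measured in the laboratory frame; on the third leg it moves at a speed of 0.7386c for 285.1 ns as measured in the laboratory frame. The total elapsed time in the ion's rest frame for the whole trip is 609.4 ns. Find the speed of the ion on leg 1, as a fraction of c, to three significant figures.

β = 0.784

Leg 1: speed unknown; τ_1 = 648.2/γ_1.
Leg 2: γ = 45.9; τ_2 = 681.7/45.90 = 14.85 ns.
Leg 3: γ = 1/√(1 − 0.7386²) = 1/√0.4545 = 1.483; τ_3 = 285.1/1.483 = 192.2 ns.
Total proper time: τ_1 + 14.85 + 192.2 = 609.4, so τ_1 = 609.4 − 207.1 = 402.3 ns.
γ_1 = 648.2/402.3 = 1.611; β = √(1 − 1/γ²) = √0.6147.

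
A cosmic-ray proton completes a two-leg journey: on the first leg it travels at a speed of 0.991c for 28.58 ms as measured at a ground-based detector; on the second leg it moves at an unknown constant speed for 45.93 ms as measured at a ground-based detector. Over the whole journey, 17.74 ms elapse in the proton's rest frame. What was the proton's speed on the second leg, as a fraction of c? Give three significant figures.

β = 0.953

Leg 1: γ = 1/√(1 − 0.991²) = 1/√0.01792 = 7.470; τ_1 = 28.58/7.470 = 3.826 ms.
Leg 2: speed unknown; τ_2 = 45.93/γ_2.
Total proper time: 3.826 + τ_2 = 17.74, so τ_2 = 17.74 − 3.826 = 13.91 ms.
γ_2 = 45.93/13.91 = 3.301; β = √(1 − 1/γ²) = √0.9082.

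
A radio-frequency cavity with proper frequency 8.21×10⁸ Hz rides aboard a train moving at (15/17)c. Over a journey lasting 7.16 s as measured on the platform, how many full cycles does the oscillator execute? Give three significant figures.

γ = 1/√(1 − (15/17)²) = 17/8 = 2.125
The oscillator's own cycle count is N = f × τ where τ is the proper time on the train. τ = Δt/γ = 7.16/2.125 = 3.369 s = 3.369×10⁰ s.
N = 8.21×10⁸ × 3.369×10⁰ = 2.766×10⁹.

N = 2.77×10⁹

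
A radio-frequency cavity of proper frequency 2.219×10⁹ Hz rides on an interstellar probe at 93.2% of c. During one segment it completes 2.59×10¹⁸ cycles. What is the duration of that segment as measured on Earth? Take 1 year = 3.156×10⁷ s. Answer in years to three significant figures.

β = 0.932; γ = 1/√(1 − 0.932²) = 1/√0.1314 = 2.759
Proper time for N cycles: τ = N/f = 2.59×10¹⁸/(2.219×10⁹) = 1.167×10⁹ s = 36.98 years.
Lab-frame duration Δt = γτ = 2.759 × 36.98 = 102.0 years.

Δt = 102 years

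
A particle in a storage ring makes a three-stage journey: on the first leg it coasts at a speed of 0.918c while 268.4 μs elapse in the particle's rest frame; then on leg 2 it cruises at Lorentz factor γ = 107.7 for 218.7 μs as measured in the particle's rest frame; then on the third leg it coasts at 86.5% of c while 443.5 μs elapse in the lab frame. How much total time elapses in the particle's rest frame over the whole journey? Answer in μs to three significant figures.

τ = 710 μs

Leg 1: 268.4 μs is already measured in the particle's rest frame.
Leg 2: 218.7 μs is already measured in the particle's rest frame.
Leg 3: β = 0.865; γ = 1/√(1 − 0.865²) = 1/√0.2518 = 1.993; τ_3 = 443.5/1.993 = 222.5 μs.
Total: 268.4 + 218.7 + 222.5 μs.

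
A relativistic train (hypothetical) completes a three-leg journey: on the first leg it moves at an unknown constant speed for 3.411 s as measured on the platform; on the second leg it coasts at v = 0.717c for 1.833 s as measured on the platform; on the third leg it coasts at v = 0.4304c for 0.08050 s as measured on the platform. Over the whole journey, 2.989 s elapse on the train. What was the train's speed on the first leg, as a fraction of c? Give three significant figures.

β = 0.877

Leg 1: speed unknown; τ_1 = 3.411/γ_1.
Leg 2: γ = 1/√(1 − 0.717²) = 1/√0.4859 = 1.435; τ_2 = 1.833/1.435 = 1.278 s.
Leg 3: γ = 1/√(1 − 0.4304²) = 1/√0.8148 = 1.108; τ_3 = 0.08050/1.108 = 0.07266 s.
Total proper time: τ_1 + 1.278 + 0.07266 = 2.989, so τ_1 = 2.989 − 1.350 = 1.639 s.
γ_1 = 3.411/1.639 = 2.082; β = √(1 − 1/γ²) = √0.7692.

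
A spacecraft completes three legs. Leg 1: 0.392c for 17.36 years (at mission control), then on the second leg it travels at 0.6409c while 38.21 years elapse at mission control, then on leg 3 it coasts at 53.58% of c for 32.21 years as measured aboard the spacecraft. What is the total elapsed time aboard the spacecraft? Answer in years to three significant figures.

τ = 77.5 years

Leg 1: γ = 1/√(1 − 0.392²) = 1/√0.8463 = 1.087; τ_1 = 17.36/1.087 = 15.97 years.
Leg 2: γ = 1/√(1 − 0.6409²) = 1/√0.5892 = 1.303; τ_2 = 38.21/1.303 = 29.33 years.
Leg 3: 32.21 years is already measured aboard the spacecraft.
Total: 15.97 + 29.33 + 32.21 years.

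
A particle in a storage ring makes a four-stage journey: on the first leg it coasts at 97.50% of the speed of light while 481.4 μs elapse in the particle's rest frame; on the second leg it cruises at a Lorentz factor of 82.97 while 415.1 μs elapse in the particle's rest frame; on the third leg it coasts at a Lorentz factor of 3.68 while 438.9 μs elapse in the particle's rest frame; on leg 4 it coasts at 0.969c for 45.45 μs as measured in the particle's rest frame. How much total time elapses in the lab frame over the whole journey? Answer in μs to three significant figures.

Δt = 3.84×10⁴ μs

Leg 1: β = 0.9750; γ = 1/√(1 − 0.9750²) = 1/√0.04938 = 4.500; Δt_1 = 4.500 × 481.4 = 2166 μs.
Leg 2: γ = 82.97; Δt_2 = 82.97 × 415.1 = 3.444×10⁴ μs.
Leg 3: γ = 3.68; Δt_3 = 3.680 × 438.9 = 1615 μs.
Leg 4: γ = 1/√(1 − 0.969²) = 1/√0.06104 = 4.048; Δt_4 = 4.048 × 45.45 = 184.0 μs.
Total: 2166 + 3.444×10⁴ + 1615 + 184.0 μs.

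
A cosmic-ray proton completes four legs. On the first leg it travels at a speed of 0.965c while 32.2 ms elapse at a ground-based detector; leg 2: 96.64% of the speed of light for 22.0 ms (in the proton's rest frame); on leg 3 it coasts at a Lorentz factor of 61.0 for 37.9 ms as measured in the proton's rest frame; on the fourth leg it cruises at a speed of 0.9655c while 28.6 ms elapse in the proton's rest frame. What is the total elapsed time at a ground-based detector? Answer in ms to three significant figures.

Leg 1: 32.2 ms is already measured at a ground-based detector.
Leg 2: β = 0.9664; γ = 1/√(1 − 0.9664²) = 1/√0.06607 = 3.890; Δt_2 = 3.890 × 22.0 = 85.59 ms.
Leg 3: γ = 61.0; Δt_3 = 61.00 × 37.9 = 2312 ms.
Leg 4: γ = 1/√(1 − 0.9655²) = 1/√0.06781 = 3.840; Δt_4 = 3.840 × 28.6 = 109.8 ms.
Total: 32.20 + 85.59 + 2312 + 109.8 ms.

Δt = 2540 ms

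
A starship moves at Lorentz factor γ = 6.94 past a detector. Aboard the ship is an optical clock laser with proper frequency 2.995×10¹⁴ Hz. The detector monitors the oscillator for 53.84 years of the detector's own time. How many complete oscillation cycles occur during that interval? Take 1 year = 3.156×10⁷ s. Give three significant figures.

γ = 6.94
During 53.84 years of lab time, the oscillator's proper time advances by τ = Δt/γ = 53.84/6.940 = 7.758 years = 2.448×10⁸ s.
N = f × τ = 2.995×10¹⁴ × 2.448×10⁸ = 7.333×10²².

N = 7.33×10²²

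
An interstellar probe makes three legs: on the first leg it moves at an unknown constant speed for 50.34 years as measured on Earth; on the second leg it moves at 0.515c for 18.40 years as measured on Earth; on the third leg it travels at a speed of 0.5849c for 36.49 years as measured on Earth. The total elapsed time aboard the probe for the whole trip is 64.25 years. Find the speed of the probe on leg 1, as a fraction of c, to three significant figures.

Leg 1: speed unknown; τ_1 = 50.34/γ_1.
Leg 2: γ = 1/√(1 − 0.515²) = 1/√0.7348 = 1.167; τ_2 = 18.40/1.167 = 15.77 years.
Leg 3: γ = 1/√(1 − 0.5849²) = 1/√0.6579 = 1.233; τ_3 = 36.49/1.233 = 29.60 years.
Total proper time: τ_1 + 15.77 + 29.60 = 64.25, so τ_1 = 64.25 − 45.37 = 18.88 years.
γ_1 = 50.34/18.88 = 2.666; β = √(1 − 1/γ²) = √0.8593.

β = 0.927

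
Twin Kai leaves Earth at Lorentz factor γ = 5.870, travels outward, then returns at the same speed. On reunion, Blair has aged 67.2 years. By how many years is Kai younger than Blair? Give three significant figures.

γ = 5.870
Kai's elapsed proper time: τ = 67.2/5.870 = 11.45 years.
Age gap = Δt − τ = 67.2 − 11.45 years.

Δt − τ = 55.8 years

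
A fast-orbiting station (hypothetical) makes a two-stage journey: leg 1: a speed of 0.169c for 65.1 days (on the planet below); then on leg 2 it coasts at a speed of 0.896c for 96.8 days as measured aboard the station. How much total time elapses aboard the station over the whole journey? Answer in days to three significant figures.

τ = 161 days

Leg 1: γ = 1/√(1 − 0.169²) = 1/√0.9714 = 1.015; τ_1 = 65.1/1.015 = 64.16 days.
Leg 2: 96.8 days is already measured aboard the station.
Total: 64.16 + 96.80 days.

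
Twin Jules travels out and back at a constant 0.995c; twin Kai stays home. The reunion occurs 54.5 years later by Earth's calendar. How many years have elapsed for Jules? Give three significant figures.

τ = 5.44 years

γ = 1/√(1 − 0.995²) = 1/√0.009975 = 10.01
Jules's clock measures proper time along the trip: τ = Δt/γ = 54.5/10.01 years.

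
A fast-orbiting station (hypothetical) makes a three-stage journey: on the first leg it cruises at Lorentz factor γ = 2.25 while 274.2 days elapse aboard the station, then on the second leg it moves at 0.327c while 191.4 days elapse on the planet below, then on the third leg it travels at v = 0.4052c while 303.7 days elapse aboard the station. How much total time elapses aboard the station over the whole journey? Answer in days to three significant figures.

τ = 759 days

Leg 1: 274.2 days is already measured aboard the station.
Leg 2: γ = 1/√(1 − 0.327²) = 1/√0.8931 = 1.058; τ_2 = 191.4/1.058 = 180.9 days.
Leg 3: 303.7 days is already measured aboard the station.
Total: 274.2 + 180.9 + 303.7 days.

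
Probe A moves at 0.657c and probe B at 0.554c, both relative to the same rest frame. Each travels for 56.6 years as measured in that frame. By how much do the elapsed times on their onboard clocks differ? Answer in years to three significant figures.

|τ_A − τ_B| = 4.45 years

A: γ = 1/√(1 − 0.657²) = 1/√0.5684 = 1.326; τ_A = 56.6/1.326 = 42.67 years.
B: γ = 1/√(1 − 0.554²) = 1/√0.6931 = 1.201; τ_B = 56.6/1.201 = 47.12 years.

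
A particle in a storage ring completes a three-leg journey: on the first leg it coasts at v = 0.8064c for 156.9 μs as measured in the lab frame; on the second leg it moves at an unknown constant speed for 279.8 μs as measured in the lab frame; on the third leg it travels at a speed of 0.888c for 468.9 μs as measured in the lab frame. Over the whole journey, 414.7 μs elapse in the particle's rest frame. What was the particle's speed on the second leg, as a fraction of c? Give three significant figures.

Leg 1: γ = 1/√(1 − 0.8064²) = 1/√0.3497 = 1.691; τ_1 = 156.9/1.691 = 92.79 μs.
Leg 2: speed unknown; τ_2 = 279.8/γ_2.
Leg 3: γ = 1/√(1 − 0.888²) = 1/√0.2115 = 2.175; τ_3 = 468.9/2.175 = 215.6 μs.
Total proper time: 92.79 + τ_2 + 215.6 = 414.7, so τ_2 = 414.7 − 308.4 = 106.3 μs.
γ_2 = 279.8/106.3 = 2.632; β = √(1 − 1/γ²) = √0.8557.

β = 0.925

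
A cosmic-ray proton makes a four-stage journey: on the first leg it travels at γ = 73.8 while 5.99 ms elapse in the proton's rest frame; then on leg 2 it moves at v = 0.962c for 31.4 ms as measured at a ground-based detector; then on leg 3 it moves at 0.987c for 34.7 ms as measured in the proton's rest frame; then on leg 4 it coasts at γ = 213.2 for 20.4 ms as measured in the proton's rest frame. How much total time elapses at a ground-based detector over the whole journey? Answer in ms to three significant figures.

Δt = 5040 ms

Leg 1: γ = 73.8; Δt_1 = 73.80 × 5.99 = 442.1 ms.
Leg 2: 31.4 ms is already measured at a ground-based detector.
Leg 3: γ = 1/√(1 − 0.987²) = 1/√0.02583 = 6.222; Δt_3 = 6.222 × 34.7 = 215.9 ms.
Leg 4: γ = 213.2; Δt_4 = 213.2 × 20.4 = 4349 ms.
Total: 442.1 + 31.40 + 215.9 + 4349 ms.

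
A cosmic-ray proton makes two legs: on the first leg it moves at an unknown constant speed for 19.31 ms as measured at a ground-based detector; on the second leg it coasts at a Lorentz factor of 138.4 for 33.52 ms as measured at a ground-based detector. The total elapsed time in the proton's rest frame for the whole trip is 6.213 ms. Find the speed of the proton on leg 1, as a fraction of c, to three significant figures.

β = 0.951

Leg 1: speed unknown; τ_1 = 19.31/γ_1.
Leg 2: γ = 138.4; τ_2 = 33.52/138.4 = 0.2422 ms.
Total proper time: τ_1 + 0.2422 = 6.213, so τ_1 = 6.213 − 0.2422 = 5.971 ms.
γ_1 = 19.31/5.971 = 3.234; β = √(1 − 1/γ²) = √0.9044.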